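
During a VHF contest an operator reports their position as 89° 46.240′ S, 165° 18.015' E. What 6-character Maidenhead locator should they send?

Add 180° to longitude and 90° to latitude: 345.3003, 0.2293.
Field: 345.3003/20 → 17 → R, 0.2293/10 → 0 → A; chars RA.
Square: 5.3003/2 → 2, 0.2293/1 → 0; chars 20.
Subsquare: 1.3003/0.0833333 → 15 → p, 0.2293/0.0416667 → 5 → f; chars pf.

RA20pf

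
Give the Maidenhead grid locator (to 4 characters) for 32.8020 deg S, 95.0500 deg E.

NF77

Add 180° to longitude and 90° to latitude: 275.05, 57.20.
Field: 275.05/20 → 13 → N, 57.20/10 → 5 → F; chars NF.
Square: 15.05/2 → 7, 7.20/1 → 7; chars 77.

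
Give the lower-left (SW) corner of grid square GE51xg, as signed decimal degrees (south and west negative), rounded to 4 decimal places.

-48.7500, -48.0833

Field G=6, E=4: +6·20° lon, +4·10° lat → SW at lon -60°, lat -50°.
Square 5, 1: +5·2° lon, +1·1° lat → SW at lon -50°, lat -49°.
Subsquare x=23, g=6: +23·0.0833333° lon, +6·0.0416667° lat → SW at lon -48.0833°, lat -48.75°.
latitude -48.7500, longitude -48.0833.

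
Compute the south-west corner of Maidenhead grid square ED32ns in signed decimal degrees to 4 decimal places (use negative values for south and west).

Field E=4, D=3: +4·20° lon, +3·10° lat → SW at lon -100°, lat -60°.
Square 3, 2: +3·2° lon, +2·1° lat → SW at lon -94°, lat -58°.
Subsquare n=13, s=18: +13·0.0833333° lon, +18·0.0416667° lat → SW at lon -92.9167°, lat -57.25°.
latitude -57.2500, longitude -92.9167.

-57.2500, -92.9167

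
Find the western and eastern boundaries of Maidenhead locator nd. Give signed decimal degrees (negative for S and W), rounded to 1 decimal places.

80.0, 100.0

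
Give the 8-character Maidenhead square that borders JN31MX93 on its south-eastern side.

JN31nx02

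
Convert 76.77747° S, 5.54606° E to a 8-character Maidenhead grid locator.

Offset from 180°W / 90°S: lon 185.54606°, lat 13.22253°.
Field: 185.54606/20 → 9 → J, 13.22253/10 → 1 → B; chars JB.
Square: 5.54606/2 → 2, 3.22253/1 → 3; chars 23.
Subsquare: 1.54606/0.0833333 → 18 → s, 0.22253/0.0416667 → 5 → f; chars sf.
Extended square: 0.04606/0.00833333 → 5, 0.01420/0.00416667 → 3; chars 53.

JB23sf53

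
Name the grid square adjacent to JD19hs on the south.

JD19hr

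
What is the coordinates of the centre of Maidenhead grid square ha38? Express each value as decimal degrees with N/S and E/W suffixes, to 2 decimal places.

81.50° S, 33.00° W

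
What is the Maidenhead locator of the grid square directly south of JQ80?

Latitude square 0; −1 → -1, wraps to 9, carry into field.
Latitude field Q = 16; −1 → 15 = P.
The longitude characters are unchanged.

JP89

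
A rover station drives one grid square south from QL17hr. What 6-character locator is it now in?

Latitude subsquare r = 17; −1 → 16 = q.
The longitude characters are unchanged.

QL17hq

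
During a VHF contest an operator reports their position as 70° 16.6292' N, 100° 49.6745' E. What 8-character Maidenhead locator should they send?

OQ00jg96

Shift to the Maidenhead origin (180°W, 90°S): lon 280.82791, lat 160.27715.
Field: lon ⌊280.82791/20⌋ = 14 → O; lat ⌊160.27715/10⌋ = 16 → Q.
Square: lon ⌊0.82791/2⌋ = 0; lat ⌊0.27715/1⌋ = 0.
Subsquare: lon ⌊0.82791/0.0833333⌋ = 9 → j; lat ⌊0.27715/0.0416667⌋ = 6 → g.
Extended square: lon ⌊0.07791/0.00833333⌋ = 9; lat ⌊0.02715/0.00416667⌋ = 6.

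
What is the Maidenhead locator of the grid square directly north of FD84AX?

FD85aa

Latitude subsquare x = 23; +1 → 24, wraps to 0 = a, carry into square.
Latitude square 4; +1 → 5.
The longitude characters are unchanged.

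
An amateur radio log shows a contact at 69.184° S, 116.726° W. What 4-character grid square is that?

Shift to the Maidenhead origin (180°W, 90°S): lon 63.27, lat 20.82.
Field (20°×10°, letters A–R): 63.27/20 → 3 → D, 20.82/10 → 2 → C; chars DC.
Square (2°×1°, digits 0–9): 3.27/2 → 1, 0.82/1 → 0; chars 10.

DC10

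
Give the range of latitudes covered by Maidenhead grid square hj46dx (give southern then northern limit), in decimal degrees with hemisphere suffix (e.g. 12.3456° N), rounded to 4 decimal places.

6.9583° N, 7.0000° N

Field H=7, J=9: +7·20° lon, +9·10° lat → SW at lon -40°, lat 0°.
Square 4, 6: +4·2° lon, +6·1° lat → SW at lon -32°, lat 6°.
Subsquare d=3, x=23: +3·0.0833333° lon, +23·0.0416667° lat → SW at lon -31.75°, lat 6.95833°.
Cell spans 0.0833333° lon × 0.0416667° lat.
south 6.9583° N, north 7.0000° N.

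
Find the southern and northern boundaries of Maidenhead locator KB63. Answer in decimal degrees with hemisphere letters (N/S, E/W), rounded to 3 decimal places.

77.000° S, 76.000° S

Field K=10, B=1: +10·20° lon, +1·10° lat → SW at lon 20°, lat -80°.
Square 6, 3: +6·2° lon, +3·1° lat → SW at lon 32°, lat -77°.
Cell spans 2° lon × 1° lat.
south 77.000° S, north 76.000° S.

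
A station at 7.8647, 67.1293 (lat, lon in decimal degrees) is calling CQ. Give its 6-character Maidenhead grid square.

Shift to the Maidenhead origin (180°W, 90°S): lon 247.1293, lat 97.8647.
Field: lon ⌊247.1293/20⌋ = 12 → M; lat ⌊97.8647/10⌋ = 9 → J.
Square: lon ⌊7.1293/2⌋ = 3; lat ⌊7.8647/1⌋ = 7.
Subsquare: lon ⌊1.1293/0.0833333⌋ = 13 → n; lat ⌊0.8647/0.0416667⌋ = 20 → u.

MJ37nu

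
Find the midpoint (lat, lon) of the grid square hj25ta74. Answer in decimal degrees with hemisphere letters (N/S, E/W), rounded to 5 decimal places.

5.01875° N, 34.35417° W

Field H=7, J=9: +7·20° lon, +9·10° lat → SW at lon -40°, lat 0°.
Square 2, 5: +2·2° lon, +5·1° lat → SW at lon -36°, lat 5°.
Subsquare t=19, a=0: +19·0.0833333° lon, +0·0.0416667° lat → SW at lon -34.4167°, lat 5°.
Extended square 7, 4: +7·0.00833333° lon, +4·0.00416667° lat → SW at lon -34.3583°, lat 5.01667°.
Cell spans 0.00833333° lon × 0.00416667° lat. Centre is SW corner plus half of each.
latitude 5.01875° N, longitude 34.35417° W.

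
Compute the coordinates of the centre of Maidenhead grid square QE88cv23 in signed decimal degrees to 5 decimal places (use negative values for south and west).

Field Q=16, E=4: +16·20° lon, +4·10° lat → SW at lon 140°, lat -50°.
Square 8, 8: +8·2° lon, +8·1° lat → SW at lon 156°, lat -42°.
Subsquare c=2, v=21: +2·0.0833333° lon, +21·0.0416667° lat → SW at lon 156.167°, lat -41.125°.
Extended square 2, 3: +2·0.00833333° lon, +3·0.00416667° lat → SW at lon 156.183°, lat -41.1125°.
Cell spans 0.00833333° lon × 0.00416667° lat. Centre is SW corner plus half of each.
latitude -41.11042, longitude 156.18750.

-41.11042, 156.18750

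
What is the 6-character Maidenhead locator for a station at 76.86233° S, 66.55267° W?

Shift to the Maidenhead origin (180°W, 90°S): lon 113.4473, lat 13.1377.
Field: lon ⌊113.4473/20⌋ = 5 → F; lat ⌊13.1377/10⌋ = 1 → B.
Square: lon ⌊13.4473/2⌋ = 6; lat ⌊3.1377/1⌋ = 3.
Subsquare: lon ⌊1.4473/0.0833333⌋ = 17 → r; lat ⌊0.1377/0.0416667⌋ = 3 → d.

FB63rd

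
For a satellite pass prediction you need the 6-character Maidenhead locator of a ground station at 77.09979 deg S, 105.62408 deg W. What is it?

DB72ev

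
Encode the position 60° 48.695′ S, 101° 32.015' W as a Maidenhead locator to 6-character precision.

Offset from 180°W / 90°S: lon 78.4664°, lat 29.1884°.
Field: lon ⌊78.4664/20⌋ = 3 → D; lat ⌊29.1884/10⌋ = 2 → C.
Square: lon ⌊18.4664/2⌋ = 9; lat ⌊9.1884/1⌋ = 9.
Subsquare: lon ⌊0.4664/0.0833333⌋ = 5 → f; lat ⌊0.1884/0.0416667⌋ = 4 → e.

DC99fe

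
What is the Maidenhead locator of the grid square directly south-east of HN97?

IN06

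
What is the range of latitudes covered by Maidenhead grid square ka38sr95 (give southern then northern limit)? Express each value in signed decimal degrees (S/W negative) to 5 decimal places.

-81.27083, -81.26667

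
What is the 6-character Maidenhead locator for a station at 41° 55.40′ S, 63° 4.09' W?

Offset from 180°W / 90°S: lon 116.9318°, lat 48.0767°.
Field: 116.9318/20 → 5 → F, 48.0767/10 → 4 → E; chars FE.
Square: 16.9318/2 → 8, 8.0767/1 → 8; chars 88.
Subsquare: 0.9318/0.0833333 → 11 → l, 0.0767/0.0416667 → 1 → b; chars lb.

FE88lb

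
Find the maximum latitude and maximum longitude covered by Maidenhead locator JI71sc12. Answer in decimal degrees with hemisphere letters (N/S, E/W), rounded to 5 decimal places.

8.90417° S, 15.51667° E

Field J=9, I=8: +9·20° lon, +8·10° lat → SW at lon 0°, lat -10°.
Square 7, 1: +7·2° lon, +1·1° lat → SW at lon 14°, lat -9°.
Subsquare s=18, c=2: +18·0.0833333° lon, +2·0.0416667° lat → SW at lon 15.5°, lat -8.91667°.
Extended square 1, 2: +1·0.00833333° lon, +2·0.00416667° lat → SW at lon 15.5083°, lat -8.90833°.
Cell spans 0.00833333° lon × 0.00416667° lat. NE corner is SW corner plus one full cell.
latitude 8.90417° S, longitude 15.51667° E.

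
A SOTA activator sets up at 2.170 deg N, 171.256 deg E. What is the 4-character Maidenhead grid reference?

RJ52

Offset from 180°W / 90°S: lon 351.26°, lat 92.17°.
Field: lon ⌊351.26/20⌋ = 17 → R; lat ⌊92.17/10⌋ = 9 → J.
Square: lon ⌊11.26/2⌋ = 5; lat ⌊2.17/1⌋ = 2.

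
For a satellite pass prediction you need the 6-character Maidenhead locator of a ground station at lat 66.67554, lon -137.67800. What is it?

CP16dq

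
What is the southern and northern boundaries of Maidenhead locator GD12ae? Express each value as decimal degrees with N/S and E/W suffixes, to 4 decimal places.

57.8333° S, 57.7917° S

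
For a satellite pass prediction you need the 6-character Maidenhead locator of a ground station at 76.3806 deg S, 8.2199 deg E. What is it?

JB43co

Add 180° to longitude and 90° to latitude: 188.2199, 13.6194.
Field (20°×10°, letters A–R): 188.2199/20 → 9 → J, 13.6194/10 → 1 → B; chars JB.
Square (2°×1°, digits 0–9): 8.2199/2 → 4, 3.6194/1 → 3; chars 43.
Subsquare (5′×2.5′, letters a–x): 0.2199/0.0833333 → 2 → c, 0.6194/0.0416667 → 14 → o; chars co.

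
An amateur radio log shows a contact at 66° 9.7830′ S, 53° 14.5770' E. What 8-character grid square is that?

LC63ou90

Shift to the Maidenhead origin (180°W, 90°S): lon 233.24295, lat 23.83695.
Field: 233.24295/20 → 11 → L, 23.83695/10 → 2 → C; chars LC.
Square: 13.24295/2 → 6, 3.83695/1 → 3; chars 63.
Subsquare: 1.24295/0.0833333 → 14 → o, 0.83695/0.0416667 → 20 → u; chars ou.
Extended square: 0.07628/0.00833333 → 9, 0.00362/0.00416667 → 0; chars 90.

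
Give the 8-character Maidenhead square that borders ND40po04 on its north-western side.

Longitude extended square 0; −1 → -1, wraps to 9, carry into subsquare.
Longitude subsquare p = 15; −1 → 14 = o.
Latitude extended square 4; +1 → 5.

ND40oo95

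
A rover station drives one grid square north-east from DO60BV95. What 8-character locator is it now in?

DO60cv06

Longitude extended square 9; +1 → 10, wraps to 0, carry into subsquare.
Longitude subsquare b = 1; +1 → 2 = c.
Latitude extended square 5; +1 → 6.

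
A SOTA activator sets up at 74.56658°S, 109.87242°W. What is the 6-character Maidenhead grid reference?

DB55bk

Offset from 180°W / 90°S: lon 70.1276°, lat 15.4334°.
Field: lon ⌊70.1276/20⌋ = 3 → D; lat ⌊15.4334/10⌋ = 1 → B.
Square: lon ⌊10.1276/2⌋ = 5; lat ⌊5.4334/1⌋ = 5.
Subsquare: lon ⌊0.1276/0.0833333⌋ = 1 → b; lat ⌊0.4334/0.0416667⌋ = 10 → k.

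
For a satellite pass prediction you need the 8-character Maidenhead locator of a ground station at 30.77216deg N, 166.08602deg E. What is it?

RM30bs05

Add 180° to longitude and 90° to latitude: 346.08602, 120.77216.
Field (20°×10°, letters A–R): 346.08602/20 → 17 → R, 120.77216/10 → 12 → M; chars RM.
Square (2°×1°, digits 0–9): 6.08602/2 → 3, 0.77216/1 → 0; chars 30.
Subsquare (5′×2.5′, letters a–x): 0.08602/0.0833333 → 1 → b, 0.77216/0.0416667 → 18 → s; chars bs.
Extended square (30″×15″, digits 0–9): 0.00269/0.00833333 → 0, 0.02216/0.00416667 → 5; chars 05.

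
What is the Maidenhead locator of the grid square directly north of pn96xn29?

Latitude extended square 9; +1 → 10, wraps to 0, carry into subsquare.
Latitude subsquare n = 13; +1 → 14 = o.
The longitude characters are unchanged.

PN96xo20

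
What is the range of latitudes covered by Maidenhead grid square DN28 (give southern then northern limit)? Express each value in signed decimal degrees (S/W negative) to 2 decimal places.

48.00, 49.00

Field D=3, N=13: +3·20° lon, +13·10° lat → SW at lon -120°, lat 40°.
Square 2, 8: +2·2° lon, +8·1° lat → SW at lon -116°, lat 48°.
Cell spans 2° lon × 1° lat.
south 48.00, north 49.00.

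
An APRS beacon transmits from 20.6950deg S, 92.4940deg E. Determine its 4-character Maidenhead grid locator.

NG69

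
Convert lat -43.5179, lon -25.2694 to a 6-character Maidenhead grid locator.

HE76il

Add 180° to longitude and 90° to latitude: 154.7306, 46.4821.
Field (20°×10°, letters A–R): 154.7306/20 → 7 → H, 46.4821/10 → 4 → E; chars HE.
Square (2°×1°, digits 0–9): 14.7306/2 → 7, 6.4821/1 → 6; chars 76.
Subsquare (5′×2.5′, letters a–x): 0.7306/0.0833333 → 8 → i, 0.4821/0.0416667 → 11 → l; chars il.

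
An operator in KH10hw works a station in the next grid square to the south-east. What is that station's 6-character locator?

Longitude subsquare h = 7; +1 → 8 = i.
Latitude subsquare w = 22; −1 → 21 = v.

KH10iv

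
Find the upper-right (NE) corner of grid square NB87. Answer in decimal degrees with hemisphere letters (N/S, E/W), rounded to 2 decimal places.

72.00° S, 98.00° E

Field N=13, B=1: +13·20° lon, +1·10° lat → SW at lon 80°, lat -80°.
Square 8, 7: +8·2° lon, +7·1° lat → SW at lon 96°, lat -73°.
Cell spans 2° lon × 1° lat. NE corner is SW corner plus one full cell.
latitude 72.00° S, longitude 98.00° E.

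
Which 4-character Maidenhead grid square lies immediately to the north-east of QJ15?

Longitude square 1; +1 → 2.
Latitude square 5; +1 → 6.

QJ26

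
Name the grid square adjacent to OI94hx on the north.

Latitude subsquare x = 23; +1 → 24, wraps to 0 = a, carry into square.
Latitude square 4; +1 → 5.
The longitude characters are unchanged.

OI95ha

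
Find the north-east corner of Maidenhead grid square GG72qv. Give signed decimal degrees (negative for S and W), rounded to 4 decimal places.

-27.0833, -44.5833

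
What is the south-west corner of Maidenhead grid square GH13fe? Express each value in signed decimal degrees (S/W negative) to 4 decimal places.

Field G=6, H=7: +6·20° lon, +7·10° lat → SW at lon -60°, lat -20°.
Square 1, 3: +1·2° lon, +3·1° lat → SW at lon -58°, lat -17°.
Subsquare f=5, e=4: +5·0.0833333° lon, +4·0.0416667° lat → SW at lon -57.5833°, lat -16.8333°.
latitude -16.8333, longitude -57.5833.

-16.8333, -57.5833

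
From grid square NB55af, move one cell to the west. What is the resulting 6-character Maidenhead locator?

Longitude subsquare a = 0; −1 → -1, wraps to 23 = x, carry into square.
Longitude square 5; −1 → 4.
The latitude characters are unchanged.

NB45xf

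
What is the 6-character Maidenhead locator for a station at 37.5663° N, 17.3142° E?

JM87pn

Add 180° to longitude and 90° to latitude: 197.3142, 127.5663.
Field: 197.3142/20 → 9 → J, 127.5663/10 → 12 → M; chars JM.
Square: 17.3142/2 → 8, 7.5663/1 → 7; chars 87.
Subsquare: 1.3142/0.0833333 → 15 → p, 0.5663/0.0416667 → 13 → n; chars pn.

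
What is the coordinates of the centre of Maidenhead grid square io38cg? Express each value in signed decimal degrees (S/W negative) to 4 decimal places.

Field I=8, O=14: +8·20° lon, +14·10° lat → SW at lon -20°, lat 50°.
Square 3, 8: +3·2° lon, +8·1° lat → SW at lon -14°, lat 58°.
Subsquare c=2, g=6: +2·0.0833333° lon, +6·0.0416667° lat → SW at lon -13.8333°, lat 58.25°.
Cell spans 0.0833333° lon × 0.0416667° lat. Centre is SW corner plus half of each.
latitude 58.2708, longitude -13.7917.

58.2708, -13.7917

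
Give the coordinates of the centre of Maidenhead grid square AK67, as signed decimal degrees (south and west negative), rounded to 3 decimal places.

17.500, -167.000

Field A=0, K=10: +0·20° lon, +10·10° lat → SW at lon -180°, lat 10°.
Square 6, 7: +6·2° lon, +7·1° lat → SW at lon -168°, lat 17°.
Cell spans 2° lon × 1° lat. Centre is SW corner plus half of each.
latitude 17.500, longitude -167.000.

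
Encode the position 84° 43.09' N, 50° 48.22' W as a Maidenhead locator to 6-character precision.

GR44or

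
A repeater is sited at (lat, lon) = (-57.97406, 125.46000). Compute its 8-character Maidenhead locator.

PD22ra56

Shift to the Maidenhead origin (180°W, 90°S): lon 305.46000, lat 32.02594.
Field (20°×10°, letters A–R): lon ⌊305.46000/20⌋ = 15 → P; lat ⌊32.02594/10⌋ = 3 → D.
Square (2°×1°, digits 0–9): lon ⌊5.46000/2⌋ = 2; lat ⌊2.02594/1⌋ = 2.
Subsquare (5′×2.5′, letters a–x): lon ⌊1.46000/0.0833333⌋ = 17 → r; lat ⌊0.02594/0.0416667⌋ = 0 → a.
Extended square (30″×15″, digits 0–9): lon ⌊0.04333/0.00833333⌋ = 5; lat ⌊0.02594/0.00416667⌋ = 6.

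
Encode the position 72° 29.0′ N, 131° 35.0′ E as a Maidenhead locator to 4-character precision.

Shift to the Maidenhead origin (180°W, 90°S): lon 311.58, lat 162.48.
Field: lon ⌊311.58/20⌋ = 15 → P; lat ⌊162.48/10⌋ = 16 → Q.
Square: lon ⌊11.58/2⌋ = 5; lat ⌊2.48/1⌋ = 2.

PQ52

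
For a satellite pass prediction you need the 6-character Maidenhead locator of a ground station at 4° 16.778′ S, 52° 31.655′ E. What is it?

Shift to the Maidenhead origin (180°W, 90°S): lon 232.5276, lat 85.7204.
Field (20°×10°, letters A–R): lon ⌊232.5276/20⌋ = 11 → L; lat ⌊85.7204/10⌋ = 8 → I.
Square (2°×1°, digits 0–9): lon ⌊12.5276/2⌋ = 6; lat ⌊5.7204/1⌋ = 5.
Subsquare (5′×2.5′, letters a–x): lon ⌊0.5276/0.0833333⌋ = 6 → g; lat ⌊0.7204/0.0416667⌋ = 17 → r.

LI65gr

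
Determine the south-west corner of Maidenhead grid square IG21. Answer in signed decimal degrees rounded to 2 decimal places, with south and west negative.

Field I=8, G=6: +8·20° lon, +6·10° lat → SW at lon -20°, lat -30°.
Square 2, 1: +2·2° lon, +1·1° lat → SW at lon -16°, lat -29°.
latitude -29.00, longitude -16.00.

-29.00, -16.00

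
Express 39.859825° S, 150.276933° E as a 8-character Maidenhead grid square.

QF50dd33

Shift to the Maidenhead origin (180°W, 90°S): lon 330.27693, lat 50.14017.
Field: lon ⌊330.27693/20⌋ = 16 → Q; lat ⌊50.14017/10⌋ = 5 → F.
Square: lon ⌊10.27693/2⌋ = 5; lat ⌊0.14017/1⌋ = 0.
Subsquare: lon ⌊0.27693/0.0833333⌋ = 3 → d; lat ⌊0.14017/0.0416667⌋ = 3 → d.
Extended square: lon ⌊0.02693/0.00833333⌋ = 3; lat ⌊0.01517/0.00416667⌋ = 3.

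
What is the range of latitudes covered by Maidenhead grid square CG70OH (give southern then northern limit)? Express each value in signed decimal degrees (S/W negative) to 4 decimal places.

-29.7083, -29.6667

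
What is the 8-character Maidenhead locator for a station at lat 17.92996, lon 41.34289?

LK07qw13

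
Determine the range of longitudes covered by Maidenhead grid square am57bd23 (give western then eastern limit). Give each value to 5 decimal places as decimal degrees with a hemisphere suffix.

169.90000° W, 169.89167° W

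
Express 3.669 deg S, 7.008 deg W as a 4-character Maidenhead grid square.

II66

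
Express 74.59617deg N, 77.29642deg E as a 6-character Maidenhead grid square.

MQ84po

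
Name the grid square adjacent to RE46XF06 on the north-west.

RE46wf97

Longitude extended square 0; −1 → -1, wraps to 9, carry into subsquare.
Longitude subsquare x = 23; −1 → 22 = w.
Latitude extended square 6; +1 → 7.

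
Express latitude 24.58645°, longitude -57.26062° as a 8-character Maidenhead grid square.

Shift to the Maidenhead origin (180°W, 90°S): lon 122.73938, lat 114.58645.
Field: 122.73938/20 → 6 → G, 114.58645/10 → 11 → L; chars GL.
Square: 2.73938/2 → 1, 4.58645/1 → 4; chars 14.
Subsquare: 0.73938/0.0833333 → 8 → i, 0.58645/0.0416667 → 14 → o; chars io.
Extended square: 0.07271/0.00833333 → 8, 0.00312/0.00416667 → 0; chars 80.

GL14io80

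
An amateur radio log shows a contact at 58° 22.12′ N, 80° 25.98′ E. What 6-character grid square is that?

Add 180° to longitude and 90° to latitude: 260.4330, 148.3687.
Field: 260.4330/20 → 13 → N, 148.3687/10 → 14 → O; chars NO.
Square: 0.4330/2 → 0, 8.3687/1 → 8; chars 08.
Subsquare: 0.4330/0.0833333 → 5 → f, 0.3687/0.0416667 → 8 → i; chars fi.

NO08fi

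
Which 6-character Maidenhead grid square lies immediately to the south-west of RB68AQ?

Longitude subsquare a = 0; −1 → -1, wraps to 23 = x, carry into square.
Longitude square 6; −1 → 5.
Latitude subsquare q = 16; −1 → 15 = p.

RB58xp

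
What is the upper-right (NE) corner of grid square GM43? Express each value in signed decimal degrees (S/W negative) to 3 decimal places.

34.000, -50.000

Field G=6, M=12: +6·20° lon, +12·10° lat → SW at lon -60°, lat 30°.
Square 4, 3: +4·2° lon, +3·1° lat → SW at lon -52°, lat 33°.
Cell spans 2° lon × 1° lat. NE corner is SW corner plus one full cell.
latitude 34.000, longitude -50.000.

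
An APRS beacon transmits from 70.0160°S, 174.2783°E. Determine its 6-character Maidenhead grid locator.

RB79dx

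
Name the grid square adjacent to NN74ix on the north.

NN75ia

Latitude subsquare x = 23; +1 → 24, wraps to 0 = a, carry into square.
Latitude square 4; +1 → 5.
The longitude characters are unchanged.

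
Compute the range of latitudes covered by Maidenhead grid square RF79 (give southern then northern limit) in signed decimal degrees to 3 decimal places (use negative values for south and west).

-31.000, -30.000

Field R=17, F=5: +17·20° lon, +5·10° lat → SW at lon 160°, lat -40°.
Square 7, 9: +7·2° lon, +9·1° lat → SW at lon 174°, lat -31°.
Cell spans 2° lon × 1° lat.
south -31.000, north -30.000.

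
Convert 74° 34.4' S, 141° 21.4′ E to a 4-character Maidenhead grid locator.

Shift to the Maidenhead origin (180°W, 90°S): lon 321.36, lat 15.43.
Field: lon ⌊321.36/20⌋ = 16 → Q; lat ⌊15.43/10⌋ = 1 → B.
Square: lon ⌊1.36/2⌋ = 0; lat ⌊5.43/1⌋ = 5.

QB05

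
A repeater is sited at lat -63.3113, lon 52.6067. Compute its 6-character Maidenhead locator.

LC66hq

Add 180° to longitude and 90° to latitude: 232.6067, 26.6887.
Field (20°×10°, letters A–R): lon ⌊232.6067/20⌋ = 11 → L; lat ⌊26.6887/10⌋ = 2 → C.
Square (2°×1°, digits 0–9): lon ⌊12.6067/2⌋ = 6; lat ⌊6.6887/1⌋ = 6.
Subsquare (5′×2.5′, letters a–x): lon ⌊0.6067/0.0833333⌋ = 7 → h; lat ⌊0.6887/0.0416667⌋ = 16 → q.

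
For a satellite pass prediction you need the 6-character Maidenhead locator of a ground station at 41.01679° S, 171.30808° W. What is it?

Offset from 180°W / 90°S: lon 8.6919°, lat 48.9832°.
Field: 8.6919/20 → 0 → A, 48.9832/10 → 4 → E; chars AE.
Square: 8.6919/2 → 4, 8.9832/1 → 8; chars 48.
Subsquare: 0.6919/0.0833333 → 8 → i, 0.9832/0.0416667 → 23 → x; chars ix.

AE48ix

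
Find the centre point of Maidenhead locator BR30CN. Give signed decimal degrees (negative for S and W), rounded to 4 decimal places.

Field B=1, R=17: +1·20° lon, +17·10° lat → SW at lon -160°, lat 80°.
Square 3, 0: +3·2° lon, +0·1° lat → SW at lon -154°, lat 80°.
Subsquare c=2, n=13: +2·0.0833333° lon, +13·0.0416667° lat → SW at lon -153.833°, lat 80.5417°.
Cell spans 0.0833333° lon × 0.0416667° lat. Centre is SW corner plus half of each.
latitude 80.5625, longitude -153.7917.

80.5625, -153.7917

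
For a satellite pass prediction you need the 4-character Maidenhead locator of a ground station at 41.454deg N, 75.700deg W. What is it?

FN21

Add 180° to longitude and 90° to latitude: 104.30, 131.45.
Field: 104.30/20 → 5 → F, 131.45/10 → 13 → N; chars FN.
Square: 4.30/2 → 2, 1.45/1 → 1; chars 21.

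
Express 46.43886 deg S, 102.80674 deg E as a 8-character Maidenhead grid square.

Add 180° to longitude and 90° to latitude: 282.80674, 43.56114.
Field (20°×10°, letters A–R): lon ⌊282.80674/20⌋ = 14 → O; lat ⌊43.56114/10⌋ = 4 → E.
Square (2°×1°, digits 0–9): lon ⌊2.80674/2⌋ = 1; lat ⌊3.56114/1⌋ = 3.
Subsquare (5′×2.5′, letters a–x): lon ⌊0.80674/0.0833333⌋ = 9 → j; lat ⌊0.56114/0.0416667⌋ = 13 → n.
Extended square (30″×15″, digits 0–9): lon ⌊0.05674/0.00833333⌋ = 6; lat ⌊0.01947/0.00416667⌋ = 4.

OE13jn64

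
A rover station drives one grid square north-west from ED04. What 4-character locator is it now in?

DD95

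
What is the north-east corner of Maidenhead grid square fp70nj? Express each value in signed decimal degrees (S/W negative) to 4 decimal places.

60.4167, -64.8333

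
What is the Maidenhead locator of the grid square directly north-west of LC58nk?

LC58ml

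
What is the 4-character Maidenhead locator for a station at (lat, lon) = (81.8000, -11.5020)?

IR41

Shift to the Maidenhead origin (180°W, 90°S): lon 168.50, lat 171.80.
Field: 168.50/20 → 8 → I, 171.80/10 → 17 → R; chars IR.
Square: 8.50/2 → 4, 1.80/1 → 1; chars 41.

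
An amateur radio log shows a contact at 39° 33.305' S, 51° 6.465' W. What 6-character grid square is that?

GF40kk

Offset from 180°W / 90°S: lon 128.8922°, lat 50.4449°.
Field: 128.8922/20 → 6 → G, 50.4449/10 → 5 → F; chars GF.
Square: 8.8922/2 → 4, 0.4449/1 → 0; chars 40.
Subsquare: 0.8922/0.0833333 → 10 → k, 0.4449/0.0416667 → 10 → k; chars kk.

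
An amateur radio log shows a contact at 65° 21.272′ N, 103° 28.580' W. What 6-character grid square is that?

Shift to the Maidenhead origin (180°W, 90°S): lon 76.5237, lat 155.3545.
Field: lon ⌊76.5237/20⌋ = 3 → D; lat ⌊155.3545/10⌋ = 15 → P.
Square: lon ⌊16.5237/2⌋ = 8; lat ⌊5.3545/1⌋ = 5.
Subsquare: lon ⌊0.5237/0.0833333⌋ = 6 → g; lat ⌊0.3545/0.0416667⌋ = 8 → i.

DP85gi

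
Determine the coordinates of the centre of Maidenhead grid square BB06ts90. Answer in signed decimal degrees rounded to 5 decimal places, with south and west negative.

Field B=1, B=1: +1·20° lon, +1·10° lat → SW at lon -160°, lat -80°.
Square 0, 6: +0·2° lon, +6·1° lat → SW at lon -160°, lat -74°.
Subsquare t=19, s=18: +19·0.0833333° lon, +18·0.0416667° lat → SW at lon -158.417°, lat -73.25°.
Extended square 9, 0: +9·0.00833333° lon, +0·0.00416667° lat → SW at lon -158.342°, lat -73.25°.
Cell spans 0.00833333° lon × 0.00416667° lat. Centre is SW corner plus half of each.
latitude -73.24792, longitude -158.33750.

-73.24792, -158.33750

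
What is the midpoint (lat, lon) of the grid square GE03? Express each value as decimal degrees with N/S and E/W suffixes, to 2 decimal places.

Field G=6, E=4: +6·20° lon, +4·10° lat → SW at lon -60°, lat -50°.
Square 0, 3: +0·2° lon, +3·1° lat → SW at lon -60°, lat -47°.
Cell spans 2° lon × 1° lat. Centre is SW corner plus half of each.
latitude 46.50° S, longitude 59.00° W.

46.50° S, 59.00° W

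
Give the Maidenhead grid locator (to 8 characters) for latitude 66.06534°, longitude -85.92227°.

Shift to the Maidenhead origin (180°W, 90°S): lon 94.07773, lat 156.06534.
Field: 94.07773/20 → 4 → E, 156.06534/10 → 15 → P; chars EP.
Square: 14.07773/2 → 7, 6.06534/1 → 6; chars 76.
Subsquare: 0.07773/0.0833333 → 0 → a, 0.06534/0.0416667 → 1 → b; chars ab.
Extended square: 0.07773/0.00833333 → 9, 0.02367/0.00416667 → 5; chars 95.

EP76ab95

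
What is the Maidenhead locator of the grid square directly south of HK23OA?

HK22ox

Latitude subsquare a = 0; −1 → -1, wraps to 23 = x, carry into square.
Latitude square 3; −1 → 2.
The longitude characters are unchanged.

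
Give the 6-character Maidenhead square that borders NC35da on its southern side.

Latitude subsquare a = 0; −1 → -1, wraps to 23 = x, carry into square.
Latitude square 5; −1 → 4.
The longitude characters are unchanged.

NC34dx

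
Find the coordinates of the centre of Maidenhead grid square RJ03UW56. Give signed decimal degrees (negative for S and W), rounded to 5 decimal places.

3.94375, 161.71250

Field R=17, J=9: +17·20° lon, +9·10° lat → SW at lon 160°, lat 0°.
Square 0, 3: +0·2° lon, +3·1° lat → SW at lon 160°, lat 3°.
Subsquare u=20, w=22: +20·0.0833333° lon, +22·0.0416667° lat → SW at lon 161.667°, lat 3.91667°.
Extended square 5, 6: +5·0.00833333° lon, +6·0.00416667° lat → SW at lon 161.708°, lat 3.94167°.
Cell spans 0.00833333° lon × 0.00416667° lat. Centre is SW corner plus half of each.
latitude 3.94375, longitude 161.71250.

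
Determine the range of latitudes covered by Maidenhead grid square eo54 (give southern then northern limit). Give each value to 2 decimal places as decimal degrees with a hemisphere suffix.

Field E=4, O=14: +4·20° lon, +14·10° lat → SW at lon -100°, lat 50°.
Square 5, 4: +5·2° lon, +4·1° lat → SW at lon -90°, lat 54°.
Cell spans 2° lon × 1° lat.
south 54.00° N, north 55.00° N.

54.00° N, 55.00° N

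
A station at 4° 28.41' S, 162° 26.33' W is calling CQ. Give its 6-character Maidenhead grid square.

AI85sm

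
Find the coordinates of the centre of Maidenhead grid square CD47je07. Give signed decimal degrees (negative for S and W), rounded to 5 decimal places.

-52.80208, -131.24583

Field C=2, D=3: +2·20° lon, +3·10° lat → SW at lon -140°, lat -60°.
Square 4, 7: +4·2° lon, +7·1° lat → SW at lon -132°, lat -53°.
Subsquare j=9, e=4: +9·0.0833333° lon, +4·0.0416667° lat → SW at lon -131.25°, lat -52.8333°.
Extended square 0, 7: +0·0.00833333° lon, +7·0.00416667° lat → SW at lon -131.25°, lat -52.8042°.
Cell spans 0.00833333° lon × 0.00416667° lat. Centre is SW corner plus half of each.
latitude -52.80208, longitude -131.24583.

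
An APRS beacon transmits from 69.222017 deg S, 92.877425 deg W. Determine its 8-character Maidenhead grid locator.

Add 180° to longitude and 90° to latitude: 87.12257, 20.77798.
Field: lon ⌊87.12257/20⌋ = 4 → E; lat ⌊20.77798/10⌋ = 2 → C.
Square: lon ⌊7.12257/2⌋ = 3; lat ⌊0.77798/1⌋ = 0.
Subsquare: lon ⌊1.12257/0.0833333⌋ = 13 → n; lat ⌊0.77798/0.0416667⌋ = 18 → s.
Extended square: lon ⌊0.03924/0.00833333⌋ = 4; lat ⌊0.02798/0.00416667⌋ = 6.

EC30ns46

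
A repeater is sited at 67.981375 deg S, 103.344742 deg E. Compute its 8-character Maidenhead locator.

OC12qa14

Offset from 180°W / 90°S: lon 283.34474°, lat 22.01863°.
Field: lon ⌊283.34474/20⌋ = 14 → O; lat ⌊22.01863/10⌋ = 2 → C.
Square: lon ⌊3.34474/2⌋ = 1; lat ⌊2.01863/1⌋ = 2.
Subsquare: lon ⌊1.34474/0.0833333⌋ = 16 → q; lat ⌊0.01863/0.0416667⌋ = 0 → a.
Extended square: lon ⌊0.01141/0.00833333⌋ = 1; lat ⌊0.01863/0.00416667⌋ = 4.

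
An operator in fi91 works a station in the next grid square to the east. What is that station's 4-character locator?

GI01

Longitude square 9; +1 → 10, wraps to 0, carry into field.
Longitude field F = 5; +1 → 6 = G.
The latitude characters are unchanged.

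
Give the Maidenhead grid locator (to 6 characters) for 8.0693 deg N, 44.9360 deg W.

GJ78mb

Shift to the Maidenhead origin (180°W, 90°S): lon 135.0640, lat 98.0693.
Field (20°×10°, letters A–R): lon ⌊135.0640/20⌋ = 6 → G; lat ⌊98.0693/10⌋ = 9 → J.
Square (2°×1°, digits 0–9): lon ⌊15.0640/2⌋ = 7; lat ⌊8.0693/1⌋ = 8.
Subsquare (5′×2.5′, letters a–x): lon ⌊1.0640/0.0833333⌋ = 12 → m; lat ⌊0.0693/0.0416667⌋ = 1 → b.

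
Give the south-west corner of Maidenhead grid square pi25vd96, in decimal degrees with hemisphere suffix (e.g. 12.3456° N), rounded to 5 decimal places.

4.85000° S, 125.82500° E

Field P=15, I=8: +15·20° lon, +8·10° lat → SW at lon 120°, lat -10°.
Square 2, 5: +2·2° lon, +5·1° lat → SW at lon 124°, lat -5°.
Subsquare v=21, d=3: +21·0.0833333° lon, +3·0.0416667° lat → SW at lon 125.75°, lat -4.875°.
Extended square 9, 6: +9·0.00833333° lon, +6·0.00416667° lat → SW at lon 125.825°, lat -4.85°.
latitude 4.85000° S, longitude 125.82500° E.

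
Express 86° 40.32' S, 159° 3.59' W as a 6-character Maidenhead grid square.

BA03lh

Shift to the Maidenhead origin (180°W, 90°S): lon 20.9402, lat 3.3280.
Field: 20.9402/20 → 1 → B, 3.3280/10 → 0 → A; chars BA.
Square: 0.9402/2 → 0, 3.3280/1 → 3; chars 03.
Subsquare: 0.9402/0.0833333 → 11 → l, 0.3280/0.0416667 → 7 → h; chars lh.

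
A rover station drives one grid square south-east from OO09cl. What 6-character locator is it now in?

OO09dk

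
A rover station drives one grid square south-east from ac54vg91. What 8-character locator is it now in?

AC54wg00

Longitude extended square 9; +1 → 10, wraps to 0, carry into subsquare.
Longitude subsquare v = 21; +1 → 22 = w.
Latitude extended square 1; −1 → 0.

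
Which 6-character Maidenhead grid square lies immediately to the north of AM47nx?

Latitude subsquare x = 23; +1 → 24, wraps to 0 = a, carry into square.
Latitude square 7; +1 → 8.
The longitude characters are unchanged.

AM48na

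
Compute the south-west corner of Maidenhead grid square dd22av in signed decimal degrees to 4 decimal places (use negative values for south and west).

Field D=3, D=3: +3·20° lon, +3·10° lat → SW at lon -120°, lat -60°.
Square 2, 2: +2·2° lon, +2·1° lat → SW at lon -116°, lat -58°.
Subsquare a=0, v=21: +0·0.0833333° lon, +21·0.0416667° lat → SW at lon -116°, lat -57.125°.
latitude -57.1250, longitude -116.0000.

-57.1250, -116.0000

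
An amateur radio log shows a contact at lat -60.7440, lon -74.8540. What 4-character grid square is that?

Add 180° to longitude and 90° to latitude: 105.15, 29.26.
Field: 105.15/20 → 5 → F, 29.26/10 → 2 → C; chars FC.
Square: 5.15/2 → 2, 9.26/1 → 9; chars 29.

FC29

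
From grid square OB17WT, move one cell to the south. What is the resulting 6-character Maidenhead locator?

OB17ws

Latitude subsquare t = 19; −1 → 18 = s.
The longitude characters are unchanged.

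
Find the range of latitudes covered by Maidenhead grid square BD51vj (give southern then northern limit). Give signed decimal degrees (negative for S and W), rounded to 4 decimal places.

-58.6250, -58.5833

Field B=1, D=3: +1·20° lon, +3·10° lat → SW at lon -160°, lat -60°.
Square 5, 1: +5·2° lon, +1·1° lat → SW at lon -150°, lat -59°.
Subsquare v=21, j=9: +21·0.0833333° lon, +9·0.0416667° lat → SW at lon -148.25°, lat -58.625°.
Cell spans 0.0833333° lon × 0.0416667° lat.
south -58.6250, north -58.5833.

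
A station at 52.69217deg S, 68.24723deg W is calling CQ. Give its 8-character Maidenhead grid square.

FD57vh03

Add 180° to longitude and 90° to latitude: 111.75277, 37.30783.
Field (20°×10°, letters A–R): 111.75277/20 → 5 → F, 37.30783/10 → 3 → D; chars FD.
Square (2°×1°, digits 0–9): 11.75277/2 → 5, 7.30783/1 → 7; chars 57.
Subsquare (5′×2.5′, letters a–x): 1.75277/0.0833333 → 21 → v, 0.30783/0.0416667 → 7 → h; chars vh.
Extended square (30″×15″, digits 0–9): 0.00277/0.00833333 → 0, 0.01616/0.00416667 → 3; chars 03.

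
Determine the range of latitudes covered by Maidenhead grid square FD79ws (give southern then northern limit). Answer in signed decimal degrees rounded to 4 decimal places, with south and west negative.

-50.2500, -50.2083

Field F=5, D=3: +5·20° lon, +3·10° lat → SW at lon -80°, lat -60°.
Square 7, 9: +7·2° lon, +9·1° lat → SW at lon -66°, lat -51°.
Subsquare w=22, s=18: +22·0.0833333° lon, +18·0.0416667° lat → SW at lon -64.1667°, lat -50.25°.
Cell spans 0.0833333° lon × 0.0416667° lat.
south -50.2500, north -50.2083.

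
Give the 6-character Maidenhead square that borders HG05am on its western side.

GG95xm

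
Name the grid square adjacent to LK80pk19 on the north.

LK80pl10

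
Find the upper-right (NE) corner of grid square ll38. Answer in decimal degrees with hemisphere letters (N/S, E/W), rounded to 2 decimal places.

29.00° N, 48.00° E

Field L=11, L=11: +11·20° lon, +11·10° lat → SW at lon 40°, lat 20°.
Square 3, 8: +3·2° lon, +8·1° lat → SW at lon 46°, lat 28°.
Cell spans 2° lon × 1° lat. NE corner is SW corner plus one full cell.
latitude 29.00° N, longitude 48.00° E.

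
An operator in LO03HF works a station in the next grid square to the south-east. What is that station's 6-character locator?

LO03ie

Longitude subsquare h = 7; +1 → 8 = i.
Latitude subsquare f = 5; −1 → 4 = e.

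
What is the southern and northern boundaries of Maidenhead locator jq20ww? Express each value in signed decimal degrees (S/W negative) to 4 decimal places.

Field J=9, Q=16: +9·20° lon, +16·10° lat → SW at lon 0°, lat 70°.
Square 2, 0: +2·2° lon, +0·1° lat → SW at lon 4°, lat 70°.
Subsquare w=22, w=22: +22·0.0833333° lon, +22·0.0416667° lat → SW at lon 5.83333°, lat 70.9167°.
Cell spans 0.0833333° lon × 0.0416667° lat.
south 70.9167, north 70.9583.

70.9167, 70.9583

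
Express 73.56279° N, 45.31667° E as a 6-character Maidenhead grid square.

Add 180° to longitude and 90° to latitude: 225.3167, 163.5628.
Field: lon ⌊225.3167/20⌋ = 11 → L; lat ⌊163.5628/10⌋ = 16 → Q.
Square: lon ⌊5.3167/2⌋ = 2; lat ⌊3.5628/1⌋ = 3.
Subsquare: lon ⌊1.3167/0.0833333⌋ = 15 → p; lat ⌊0.5628/0.0416667⌋ = 13 → n.

LQ23pn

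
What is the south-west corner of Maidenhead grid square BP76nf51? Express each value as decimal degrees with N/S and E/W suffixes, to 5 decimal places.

66.21250° N, 144.87500° W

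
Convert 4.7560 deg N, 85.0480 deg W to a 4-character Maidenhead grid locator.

EJ74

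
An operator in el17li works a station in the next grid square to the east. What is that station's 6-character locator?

Longitude subsquare l = 11; +1 → 12 = m.
The latitude characters are unchanged.

EL17mi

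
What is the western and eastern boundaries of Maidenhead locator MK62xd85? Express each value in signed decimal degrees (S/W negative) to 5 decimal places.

73.98333, 73.99167

Field M=12, K=10: +12·20° lon, +10·10° lat → SW at lon 60°, lat 10°.
Square 6, 2: +6·2° lon, +2·1° lat → SW at lon 72°, lat 12°.
Subsquare x=23, d=3: +23·0.0833333° lon, +3·0.0416667° lat → SW at lon 73.9167°, lat 12.125°.
Extended square 8, 5: +8·0.00833333° lon, +5·0.00416667° lat → SW at lon 73.9833°, lat 12.1458°.
Cell spans 0.00833333° lon × 0.00416667° lat.
west 73.98333, east 73.99167.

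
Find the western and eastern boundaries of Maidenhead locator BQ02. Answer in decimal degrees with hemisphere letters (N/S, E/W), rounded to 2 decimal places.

160.00° W, 158.00° W

Field B=1, Q=16: +1·20° lon, +16·10° lat → SW at lon -160°, lat 70°.
Square 0, 2: +0·2° lon, +2·1° lat → SW at lon -160°, lat 72°.
Cell spans 2° lon × 1° lat.
west 160.00° W, east 158.00° W.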